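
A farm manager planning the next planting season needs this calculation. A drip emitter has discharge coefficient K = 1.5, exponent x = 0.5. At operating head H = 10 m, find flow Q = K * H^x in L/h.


Q = K * H^x
  = 1.5 * 10^0.5
  = 1.5 * 3.1623
  = 4.74 L/h


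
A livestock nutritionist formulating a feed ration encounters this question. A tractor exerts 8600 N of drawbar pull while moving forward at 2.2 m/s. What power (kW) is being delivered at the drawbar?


P = F * v / 1000
  = 8600 * 2.2 / 1000
  = 18920 / 1000
  = 18.92 kW


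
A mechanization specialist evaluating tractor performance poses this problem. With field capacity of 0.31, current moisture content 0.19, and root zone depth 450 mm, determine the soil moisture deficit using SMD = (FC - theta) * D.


SMD = (FC - theta) * D
    = (0.31 - 0.19) * 450
    = 0.120 * 450
    = 54 mm


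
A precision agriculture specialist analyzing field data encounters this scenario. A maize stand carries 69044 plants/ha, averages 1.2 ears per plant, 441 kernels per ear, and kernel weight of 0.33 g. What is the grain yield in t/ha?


Y = density * ears * kernels * kw
  = 69044 * 1.2 * 441 * 0.33 g/ha
  = 12057567.98 g/ha
  = 12057.57 kg/ha = 12.06 t/ha


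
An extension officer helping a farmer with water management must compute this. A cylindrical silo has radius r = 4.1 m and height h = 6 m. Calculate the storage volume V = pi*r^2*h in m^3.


V = pi * r^2 * h
  = pi * 4.1^2 * 6
  = pi * 16.81 * 6
  = 316.86 m^3


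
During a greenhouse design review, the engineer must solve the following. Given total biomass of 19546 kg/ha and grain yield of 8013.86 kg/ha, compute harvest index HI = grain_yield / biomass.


HI = grain_yield / biomass
   = 8013.86 / 19546
   = 0.41


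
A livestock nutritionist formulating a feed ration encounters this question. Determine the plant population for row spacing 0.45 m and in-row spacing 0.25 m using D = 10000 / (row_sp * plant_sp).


D = 10000 / (row_sp * plant_sp)
  = 10000 / (0.45 * 0.25)
  = 10000 / 0.1125
  = 88888.89 plants/ha


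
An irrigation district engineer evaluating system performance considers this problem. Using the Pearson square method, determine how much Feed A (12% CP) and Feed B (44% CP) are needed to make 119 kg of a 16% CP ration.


parts_A = CP_b - target = 44 - 16 = 28
parts_B = target - CP_a = 16 - 12 = 4
total_parts = 28 + 4 = 32
Feed A = 119 * 28 / 32 = 104.13 kg
Feed B = 119 * 4 / 32 = 14.88 kg

104.13 kg


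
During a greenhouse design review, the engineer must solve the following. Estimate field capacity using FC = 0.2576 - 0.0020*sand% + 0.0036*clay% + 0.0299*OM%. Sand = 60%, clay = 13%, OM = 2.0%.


FC = 0.2576 - 0.0020*60 + 0.0036*13 + 0.0299*2.0
   = 0.2576 - 0.1200 + 0.0468 + 0.0598
   = 0.2442


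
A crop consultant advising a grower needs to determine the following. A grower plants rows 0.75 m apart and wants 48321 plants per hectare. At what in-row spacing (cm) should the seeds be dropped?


spacing = 10000 / (row_sp * density)
        = 10000 / (0.75 * 48321)
        = 10000 / 36240.75
        = 0.27593 m = 27.59 cm


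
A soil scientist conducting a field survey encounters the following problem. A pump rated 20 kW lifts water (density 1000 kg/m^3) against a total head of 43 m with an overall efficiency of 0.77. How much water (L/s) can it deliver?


Q = (P * 1000 * eta) / (rho * g * H)
  = (20 * 1000 * 0.77) / (1000 * 9.81 * 43)
  = 15400 / 421830
  = 0.03651 m^3/s = 36.51 L/s


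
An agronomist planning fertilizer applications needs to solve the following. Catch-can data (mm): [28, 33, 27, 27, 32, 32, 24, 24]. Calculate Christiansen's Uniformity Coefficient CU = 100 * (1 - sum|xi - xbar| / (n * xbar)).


xbar = 227 / 8 = 28.375
sum|xi - xbar| = 23.750
CU = 100 * (1 - 23.750 / (8 * 28.375))
   = 100 * (1 - 0.1046)
   = 89.54%


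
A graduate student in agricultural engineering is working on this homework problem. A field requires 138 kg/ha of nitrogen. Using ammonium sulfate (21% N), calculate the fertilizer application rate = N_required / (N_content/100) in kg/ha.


Rate = N_required / (N_content / 100)
     = 138 / (21 / 100)
     = 138 / 0.21
     = 657.14 kg/ha


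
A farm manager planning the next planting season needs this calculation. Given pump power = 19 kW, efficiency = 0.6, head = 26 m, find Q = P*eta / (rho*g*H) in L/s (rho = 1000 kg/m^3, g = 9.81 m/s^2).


Q = (P * 1000 * eta) / (rho * g * H)
  = (19 * 1000 * 0.6) / (1000 * 9.81 * 26)
  = 11400 / 255060
  = 0.04470 m^3/s = 44.70 L/s


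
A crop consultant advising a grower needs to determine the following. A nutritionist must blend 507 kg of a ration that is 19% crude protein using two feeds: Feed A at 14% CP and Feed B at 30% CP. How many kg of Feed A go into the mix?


parts_A = CP_b - target = 30 - 19 = 11
parts_B = target - CP_a = 19 - 14 = 5
total_parts = 11 + 5 = 16
Feed A = 507 * 11 / 16 = 348.56 kg
Feed B = 507 * 5 / 16 = 158.44 kg

348.56 kg


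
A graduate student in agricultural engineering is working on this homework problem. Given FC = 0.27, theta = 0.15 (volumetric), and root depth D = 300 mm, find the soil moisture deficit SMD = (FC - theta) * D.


SMD = (FC - theta) * D
    = (0.27 - 0.15) * 300
    = 0.120 * 300
    = 36 mm


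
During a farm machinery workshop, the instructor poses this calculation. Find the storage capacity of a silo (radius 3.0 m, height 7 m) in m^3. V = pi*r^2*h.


V = pi * r^2 * h
  = pi * 3.0^2 * 7
  = pi * 9 * 7
  = 197.92 m^3


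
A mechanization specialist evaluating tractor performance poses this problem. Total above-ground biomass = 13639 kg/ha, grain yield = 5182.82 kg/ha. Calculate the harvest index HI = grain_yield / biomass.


HI = grain_yield / biomass
   = 5182.82 / 13639
   = 0.38


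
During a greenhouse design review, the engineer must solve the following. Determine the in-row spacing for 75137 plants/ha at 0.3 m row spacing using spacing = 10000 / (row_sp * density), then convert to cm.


spacing = 10000 / (row_sp * density)
        = 10000 / (0.3 * 75137)
        = 10000 / 22541.10
        = 0.44363 m = 44.36 cm


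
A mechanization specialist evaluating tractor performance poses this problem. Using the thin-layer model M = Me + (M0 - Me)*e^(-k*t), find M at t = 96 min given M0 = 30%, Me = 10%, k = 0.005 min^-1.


M = Me + (M0 - Me) * e^(-k*t)
  = 10 + (30 - 10) * e^(-0.005*96)
  = 10 + 20 * e^(-0.480)
  = 10 + 20 * 0.61878
  = 10 + 12.3757
  = 22.38%


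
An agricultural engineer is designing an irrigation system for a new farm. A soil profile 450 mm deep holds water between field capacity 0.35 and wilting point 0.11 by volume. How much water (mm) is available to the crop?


AW = (FC - WP) * D
   = (0.35 - 0.11) * 450
   = 0.24 * 450
   = 108 mm


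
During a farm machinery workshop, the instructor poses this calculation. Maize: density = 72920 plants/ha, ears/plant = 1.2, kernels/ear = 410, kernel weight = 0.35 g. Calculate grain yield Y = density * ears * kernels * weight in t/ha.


Y = density * ears * kernels * kw
  = 72920 * 1.2 * 410 * 0.35 g/ha
  = 12556824 g/ha
  = 12556.82 kg/ha = 12.56 t/ha


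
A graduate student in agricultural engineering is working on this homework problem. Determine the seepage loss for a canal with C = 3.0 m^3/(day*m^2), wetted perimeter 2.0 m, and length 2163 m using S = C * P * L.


S = C * P * L
  = 3.0 * 2.0 * 2163
  = 12978 m^3/day


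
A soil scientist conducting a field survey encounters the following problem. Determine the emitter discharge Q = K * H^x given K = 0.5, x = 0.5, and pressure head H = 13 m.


Q = K * H^x
  = 0.5 * 13^0.5
  = 0.5 * 3.6056
  = 1.80 L/h


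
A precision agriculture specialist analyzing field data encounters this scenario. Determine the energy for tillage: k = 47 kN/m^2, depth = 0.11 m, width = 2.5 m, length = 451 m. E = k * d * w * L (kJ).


E = k * d * w * L
  = 47 * 0.11 * 2.5 * 451
  = 5829.18 kJ


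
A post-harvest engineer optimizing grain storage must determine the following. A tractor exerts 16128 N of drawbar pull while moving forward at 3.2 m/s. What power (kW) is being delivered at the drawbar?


P = F * v / 1000
  = 16128 * 3.2 / 1000
  = 51609.60 / 1000
  = 51.61 kW


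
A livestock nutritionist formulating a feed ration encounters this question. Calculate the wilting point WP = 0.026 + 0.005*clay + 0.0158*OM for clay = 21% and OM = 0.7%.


WP = 0.026 + 0.005*21 + 0.0158*0.7
   = 0.026 + 0.1050 + 0.0111
   = 0.1421


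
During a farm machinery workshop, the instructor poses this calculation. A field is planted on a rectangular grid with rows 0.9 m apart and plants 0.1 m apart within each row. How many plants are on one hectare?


D = 10000 / (row_sp * plant_sp)
  = 10000 / (0.9 * 0.1)
  = 10000 / 0.0900
  = 111111.11 plants/ha


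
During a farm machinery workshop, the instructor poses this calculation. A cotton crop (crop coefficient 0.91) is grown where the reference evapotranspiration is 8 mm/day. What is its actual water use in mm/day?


ETc = Kc * ET0
    = 0.91 * 8
    = 7.28 mm/day


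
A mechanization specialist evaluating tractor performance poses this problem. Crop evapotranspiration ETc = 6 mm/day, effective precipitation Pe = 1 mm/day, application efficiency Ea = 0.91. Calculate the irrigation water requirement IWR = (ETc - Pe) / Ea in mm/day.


IWR = (ETc - Pe) / Ea
    = (6 - 1) / 0.91
    = 5 / 0.91
    = 5.49 mm/day


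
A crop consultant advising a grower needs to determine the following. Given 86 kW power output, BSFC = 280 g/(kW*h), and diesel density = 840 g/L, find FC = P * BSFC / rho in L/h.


FC = P * BSFC / rho_fuel
   = 86 * 280 / 840
   = 24080 / 840
   = 28.67 L/h


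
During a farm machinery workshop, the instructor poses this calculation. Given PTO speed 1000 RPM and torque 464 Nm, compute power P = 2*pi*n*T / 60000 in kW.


P = 2*pi*n*T / 60000
  = 2*pi * 1000 * 464 / 60000
  = 2915397.98 / 60000
  = 48.59 kW


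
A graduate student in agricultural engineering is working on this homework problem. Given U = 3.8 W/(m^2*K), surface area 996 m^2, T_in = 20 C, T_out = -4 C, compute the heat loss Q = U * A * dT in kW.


dT = 20 - (-4) = 24 K
Q = U * A * dT
  = 3.8 * 996 * 24
  = 90835.20 W = 90.84 kW


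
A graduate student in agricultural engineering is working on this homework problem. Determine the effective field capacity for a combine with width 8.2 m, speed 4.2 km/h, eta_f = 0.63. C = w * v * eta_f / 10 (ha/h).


C = w * v * eta_f / 10
  = 8.2 * 4.2 * 0.63 / 10
  = 21.70 / 10
  = 2.17 ha/h


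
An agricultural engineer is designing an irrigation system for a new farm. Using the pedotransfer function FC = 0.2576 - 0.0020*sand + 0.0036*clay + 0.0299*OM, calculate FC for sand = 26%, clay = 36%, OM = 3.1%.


FC = 0.2576 - 0.0020*26 + 0.0036*36 + 0.0299*3.1
   = 0.2576 - 0.0520 + 0.1296 + 0.0927
   = 0.4279


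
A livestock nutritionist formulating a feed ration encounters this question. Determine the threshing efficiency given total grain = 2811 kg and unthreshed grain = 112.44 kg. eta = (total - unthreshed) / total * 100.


eta = (total - unthreshed) / total * 100
    = (2811 - 112.44) / 2811 * 100
    = 2698.56 / 2811 * 100
    = 96%


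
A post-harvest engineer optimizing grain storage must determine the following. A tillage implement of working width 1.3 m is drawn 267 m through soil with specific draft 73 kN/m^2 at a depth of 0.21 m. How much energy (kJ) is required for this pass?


E = k * d * w * L
  = 73 * 0.21 * 1.3 * 267
  = 5321.04 kJ


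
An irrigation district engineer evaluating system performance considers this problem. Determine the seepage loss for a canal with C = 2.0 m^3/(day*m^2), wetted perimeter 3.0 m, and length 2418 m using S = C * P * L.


S = C * P * L
  = 2.0 * 3.0 * 2418
  = 14508 m^3/day


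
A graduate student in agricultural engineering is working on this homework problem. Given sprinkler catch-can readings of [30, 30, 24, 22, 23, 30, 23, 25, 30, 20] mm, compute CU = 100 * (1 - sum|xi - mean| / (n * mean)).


xbar = 257 / 10 = 25.700
sum|xi - xbar| = 34.400
CU = 100 * (1 - 34.400 / (10 * 25.700))
   = 100 * (1 - 0.1339)
   = 86.61%


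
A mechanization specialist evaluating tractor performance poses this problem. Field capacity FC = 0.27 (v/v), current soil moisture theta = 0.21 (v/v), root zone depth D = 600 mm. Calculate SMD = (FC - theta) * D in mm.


SMD = (FC - theta) * D
    = (0.27 - 0.21) * 600
    = 0.060 * 600
    = 36 mm


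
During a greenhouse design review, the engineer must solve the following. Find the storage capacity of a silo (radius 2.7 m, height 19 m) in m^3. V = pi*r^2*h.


V = pi * r^2 * h
  = pi * 2.7^2 * 19
  = pi * 7.29 * 19
  = 435.14 m^3


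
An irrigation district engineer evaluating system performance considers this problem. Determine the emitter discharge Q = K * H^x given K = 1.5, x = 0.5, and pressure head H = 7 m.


Q = K * H^x
  = 1.5 * 7^0.5
  = 1.5 * 2.6458
  = 3.97 L/h


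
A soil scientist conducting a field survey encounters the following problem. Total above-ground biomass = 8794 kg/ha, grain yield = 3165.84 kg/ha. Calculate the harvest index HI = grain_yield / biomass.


HI = grain_yield / biomass
   = 3165.84 / 8794
   = 0.36


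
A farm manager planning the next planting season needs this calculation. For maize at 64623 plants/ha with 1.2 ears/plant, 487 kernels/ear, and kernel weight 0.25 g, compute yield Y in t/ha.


Y = density * ears * kernels * kw
  = 64623 * 1.2 * 487 * 0.25 g/ha
  = 9441420.30 g/ha
  = 9441.42 kg/ha = 9.44 t/ha


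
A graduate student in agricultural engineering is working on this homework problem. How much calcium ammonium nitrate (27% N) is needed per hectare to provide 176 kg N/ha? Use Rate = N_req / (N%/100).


Rate = N_required / (N_content / 100)
     = 176 / (27 / 100)
     = 176 / 0.27
     = 651.85 kg/ha


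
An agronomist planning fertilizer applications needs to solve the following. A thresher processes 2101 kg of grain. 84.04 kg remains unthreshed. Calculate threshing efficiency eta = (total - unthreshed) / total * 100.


eta = (total - unthreshed) / total * 100
    = (2101 - 84.04) / 2101 * 100
    = 2016.96 / 2101 * 100
    = 96%


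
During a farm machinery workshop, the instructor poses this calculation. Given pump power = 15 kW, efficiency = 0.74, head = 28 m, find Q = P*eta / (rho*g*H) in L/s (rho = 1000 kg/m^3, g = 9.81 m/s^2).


Q = (P * 1000 * eta) / (rho * g * H)
  = (15 * 1000 * 0.74) / (1000 * 9.81 * 28)
  = 11100 / 274680
  = 0.04041 m^3/s = 40.41 L/s


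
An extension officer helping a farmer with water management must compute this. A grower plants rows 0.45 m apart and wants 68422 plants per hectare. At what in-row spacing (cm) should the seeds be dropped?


spacing = 10000 / (row_sp * density)
        = 10000 / (0.45 * 68422)
        = 10000 / 30789.90
        = 0.32478 m = 32.48 cm


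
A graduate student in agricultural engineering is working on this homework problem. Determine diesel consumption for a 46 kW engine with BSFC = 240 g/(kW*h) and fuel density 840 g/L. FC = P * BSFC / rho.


FC = P * BSFC / rho_fuel
   = 46 * 240 / 840
   = 11040 / 840
   = 13.14 L/h


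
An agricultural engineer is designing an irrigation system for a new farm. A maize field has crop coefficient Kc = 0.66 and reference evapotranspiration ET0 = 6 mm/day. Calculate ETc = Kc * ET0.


ETc = Kc * ET0
    = 0.66 * 6
    = 3.96 mm/day


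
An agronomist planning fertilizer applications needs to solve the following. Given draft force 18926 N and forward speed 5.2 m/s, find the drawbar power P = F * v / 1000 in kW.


P = F * v / 1000
  = 18926 * 5.2 / 1000
  = 98415.20 / 1000
  = 98.42 kW


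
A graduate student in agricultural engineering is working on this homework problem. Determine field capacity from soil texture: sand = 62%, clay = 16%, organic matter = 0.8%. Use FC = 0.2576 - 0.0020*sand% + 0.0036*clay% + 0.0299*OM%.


FC = 0.2576 - 0.0020*62 + 0.0036*16 + 0.0299*0.8
   = 0.2576 - 0.1240 + 0.0576 + 0.0239
   = 0.2151


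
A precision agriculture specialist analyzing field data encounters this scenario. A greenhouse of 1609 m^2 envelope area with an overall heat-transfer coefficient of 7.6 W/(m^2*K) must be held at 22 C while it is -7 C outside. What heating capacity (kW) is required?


dT = 22 - (-7) = 29 K
Q = U * A * dT
  = 7.6 * 1609 * 29
  = 354623.60 W = 354.62 kW


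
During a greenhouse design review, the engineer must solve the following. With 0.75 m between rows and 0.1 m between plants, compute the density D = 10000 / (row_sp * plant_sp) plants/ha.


D = 10000 / (row_sp * plant_sp)
  = 10000 / (0.75 * 0.1)
  = 10000 / 0.0750
  = 133333.33 plants/ha


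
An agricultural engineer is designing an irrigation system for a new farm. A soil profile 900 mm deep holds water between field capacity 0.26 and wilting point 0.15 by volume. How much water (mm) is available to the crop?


AW = (FC - WP) * D
   = (0.26 - 0.15) * 900
   = 0.11 * 900
   = 99 mm


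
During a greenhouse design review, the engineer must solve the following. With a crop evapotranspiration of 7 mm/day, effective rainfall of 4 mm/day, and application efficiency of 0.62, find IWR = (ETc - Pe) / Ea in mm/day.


IWR = (ETc - Pe) / Ea
    = (7 - 4) / 0.62
    = 3 / 0.62
    = 4.84 mm/day


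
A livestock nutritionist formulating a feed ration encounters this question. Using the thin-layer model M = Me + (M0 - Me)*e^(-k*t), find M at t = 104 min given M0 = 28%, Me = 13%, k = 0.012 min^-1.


M = Me + (M0 - Me) * e^(-k*t)
  = 13 + (28 - 13) * e^(-0.012*104)
  = 13 + 15 * e^(-1.248)
  = 13 + 15 * 0.28708
  = 13 + 4.3062
  = 17.31%


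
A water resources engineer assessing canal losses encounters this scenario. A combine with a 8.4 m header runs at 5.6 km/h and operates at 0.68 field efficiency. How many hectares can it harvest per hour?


C = w * v * eta_f / 10
  = 8.4 * 5.6 * 0.68 / 10
  = 31.99 / 10
  = 3.20 ha/h


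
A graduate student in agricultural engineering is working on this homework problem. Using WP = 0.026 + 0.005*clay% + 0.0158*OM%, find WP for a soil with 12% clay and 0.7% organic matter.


WP = 0.026 + 0.005*12 + 0.0158*0.7
   = 0.026 + 0.0600 + 0.0111
   = 0.0971


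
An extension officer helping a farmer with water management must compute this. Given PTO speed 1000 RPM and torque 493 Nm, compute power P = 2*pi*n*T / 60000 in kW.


P = 2*pi*n*T / 60000
  = 2*pi * 1000 * 493 / 60000
  = 3097610.36 / 60000
  = 51.63 kW


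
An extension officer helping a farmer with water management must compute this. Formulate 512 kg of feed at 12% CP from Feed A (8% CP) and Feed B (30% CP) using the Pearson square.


parts_A = CP_b - target = 30 - 12 = 18
parts_B = target - CP_a = 12 - 8 = 4
total_parts = 18 + 4 = 22
Feed A = 512 * 18 / 22 = 418.91 kg
Feed B = 512 * 4 / 22 = 93.09 kg

418.91 kg


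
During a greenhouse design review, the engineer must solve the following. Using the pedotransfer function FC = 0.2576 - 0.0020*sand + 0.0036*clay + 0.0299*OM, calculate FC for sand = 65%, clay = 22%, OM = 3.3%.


FC = 0.2576 - 0.0020*65 + 0.0036*22 + 0.0299*3.3
   = 0.2576 - 0.1300 + 0.0792 + 0.0987
   = 0.3055


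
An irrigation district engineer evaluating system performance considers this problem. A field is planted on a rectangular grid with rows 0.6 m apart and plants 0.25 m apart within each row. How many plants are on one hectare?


D = 10000 / (row_sp * plant_sp)
  = 10000 / (0.6 * 0.25)
  = 10000 / 0.1500
  = 66666.67 plants/ha


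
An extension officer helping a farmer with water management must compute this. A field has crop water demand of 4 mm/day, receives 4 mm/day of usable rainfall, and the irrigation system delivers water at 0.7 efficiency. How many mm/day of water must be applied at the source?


IWR = (ETc - Pe) / Ea
    = (4 - 4) / 0.7
    = 0 / 0.7
    = 0 mm/day


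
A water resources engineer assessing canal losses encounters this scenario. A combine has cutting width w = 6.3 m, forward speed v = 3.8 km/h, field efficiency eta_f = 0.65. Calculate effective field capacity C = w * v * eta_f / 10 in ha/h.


C = w * v * eta_f / 10
  = 6.3 * 3.8 * 0.65 / 10
  = 15.56 / 10
  = 1.56 ha/h


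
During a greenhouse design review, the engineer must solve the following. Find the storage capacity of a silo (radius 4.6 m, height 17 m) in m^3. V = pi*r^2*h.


V = pi * r^2 * h
  = pi * 4.6^2 * 17
  = pi * 21.16 * 17
  = 1130.09 m^3


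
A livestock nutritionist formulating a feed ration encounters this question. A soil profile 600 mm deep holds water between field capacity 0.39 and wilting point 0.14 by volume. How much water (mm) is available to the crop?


AW = (FC - WP) * D
   = (0.39 - 0.14) * 600
   = 0.25 * 600
   = 150 mm


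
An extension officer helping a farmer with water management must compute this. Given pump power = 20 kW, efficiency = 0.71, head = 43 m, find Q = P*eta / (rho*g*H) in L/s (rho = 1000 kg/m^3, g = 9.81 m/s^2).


Q = (P * 1000 * eta) / (rho * g * H)
  = (20 * 1000 * 0.71) / (1000 * 9.81 * 43)
  = 14200 / 421830
  = 0.03366 m^3/s = 33.66 L/s


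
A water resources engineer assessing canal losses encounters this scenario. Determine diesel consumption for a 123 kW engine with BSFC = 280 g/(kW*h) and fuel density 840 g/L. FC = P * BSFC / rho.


FC = P * BSFC / rho_fuel
   = 123 * 280 / 840
   = 34440 / 840
   = 41 L/h


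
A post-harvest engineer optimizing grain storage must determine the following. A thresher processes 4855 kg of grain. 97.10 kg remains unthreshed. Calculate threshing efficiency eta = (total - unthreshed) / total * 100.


eta = (total - unthreshed) / total * 100
    = (4855 - 97.10) / 4855 * 100
    = 4757.90 / 4855 * 100
    = 98%


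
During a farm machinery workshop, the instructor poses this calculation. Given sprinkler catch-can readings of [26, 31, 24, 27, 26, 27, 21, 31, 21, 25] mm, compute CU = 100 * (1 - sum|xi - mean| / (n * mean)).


xbar = 259 / 10 = 25.900
sum|xi - xbar| = 25.200
CU = 100 * (1 - 25.200 / (10 * 25.900))
   = 100 * (1 - 0.0973)
   = 90.27%


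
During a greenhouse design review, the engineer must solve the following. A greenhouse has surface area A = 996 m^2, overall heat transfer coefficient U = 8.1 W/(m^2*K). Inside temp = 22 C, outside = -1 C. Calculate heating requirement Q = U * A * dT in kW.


dT = 22 - (-1) = 23 K
Q = U * A * dT
  = 8.1 * 996 * 23
  = 185554.80 W = 185.55 kW


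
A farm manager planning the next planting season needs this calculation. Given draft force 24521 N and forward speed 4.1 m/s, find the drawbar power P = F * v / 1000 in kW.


P = F * v / 1000
  = 24521 * 4.1 / 1000
  = 100536.10 / 1000
  = 100.54 kW


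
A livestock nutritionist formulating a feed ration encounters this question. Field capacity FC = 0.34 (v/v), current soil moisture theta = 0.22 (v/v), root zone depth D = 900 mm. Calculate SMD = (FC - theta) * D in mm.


SMD = (FC - theta) * D
    = (0.34 - 0.22) * 900
    = 0.120 * 900
    = 108 mm


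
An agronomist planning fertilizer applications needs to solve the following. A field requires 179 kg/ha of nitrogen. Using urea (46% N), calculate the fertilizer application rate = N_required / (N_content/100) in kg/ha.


Rate = N_required / (N_content / 100)
     = 179 / (46 / 100)
     = 179 / 0.46
     = 389.13 kg/ha


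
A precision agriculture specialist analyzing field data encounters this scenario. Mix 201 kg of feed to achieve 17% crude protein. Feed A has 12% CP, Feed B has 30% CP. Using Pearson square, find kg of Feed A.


parts_A = CP_b - target = 30 - 17 = 13
parts_B = target - CP_a = 17 - 12 = 5
total_parts = 13 + 5 = 18
Feed A = 201 * 13 / 18 = 145.17 kg
Feed B = 201 * 5 / 18 = 55.83 kg

145.17 kg


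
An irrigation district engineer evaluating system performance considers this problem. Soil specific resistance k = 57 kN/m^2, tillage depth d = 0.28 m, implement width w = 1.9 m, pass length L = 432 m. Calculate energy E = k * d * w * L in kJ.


E = k * d * w * L
  = 57 * 0.28 * 1.9 * 432
  = 13099.97 kJ


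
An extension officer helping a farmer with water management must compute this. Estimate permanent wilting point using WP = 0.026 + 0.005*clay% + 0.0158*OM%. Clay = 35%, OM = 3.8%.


WP = 0.026 + 0.005*35 + 0.0158*3.8
   = 0.026 + 0.1750 + 0.0600
   = 0.2610


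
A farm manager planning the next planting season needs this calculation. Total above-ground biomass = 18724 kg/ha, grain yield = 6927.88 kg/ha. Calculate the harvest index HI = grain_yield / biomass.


HI = grain_yield / biomass
   = 6927.88 / 18724
   = 0.37


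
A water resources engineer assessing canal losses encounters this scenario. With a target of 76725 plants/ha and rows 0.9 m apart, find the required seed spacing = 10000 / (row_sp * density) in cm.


spacing = 10000 / (row_sp * density)
        = 10000 / (0.9 * 76725)
        = 10000 / 69052.50
        = 0.14482 m = 14.48 cm


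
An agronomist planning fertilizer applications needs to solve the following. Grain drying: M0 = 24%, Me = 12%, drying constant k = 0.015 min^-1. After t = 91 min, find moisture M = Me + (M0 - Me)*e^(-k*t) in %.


M = Me + (M0 - Me) * e^(-k*t)
  = 12 + (24 - 12) * e^(-0.015*91)
  = 12 + 12 * e^(-1.365)
  = 12 + 12 * 0.25538
  = 12 + 3.0646
  = 15.06%


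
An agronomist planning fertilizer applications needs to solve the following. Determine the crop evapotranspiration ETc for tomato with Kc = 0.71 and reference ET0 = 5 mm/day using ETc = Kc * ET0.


ETc = Kc * ET0
    = 0.71 * 5
    = 3.55 mm/day


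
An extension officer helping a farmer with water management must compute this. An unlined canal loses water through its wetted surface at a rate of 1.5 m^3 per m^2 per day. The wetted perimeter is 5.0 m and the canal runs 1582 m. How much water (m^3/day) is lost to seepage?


S = C * P * L
  = 1.5 * 5.0 * 1582
  = 11865 m^3/day


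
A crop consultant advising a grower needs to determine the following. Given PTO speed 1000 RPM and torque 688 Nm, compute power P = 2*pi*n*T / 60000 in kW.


P = 2*pi*n*T / 60000
  = 2*pi * 1000 * 688 / 60000
  = 4322831.49 / 60000
  = 72.05 kW


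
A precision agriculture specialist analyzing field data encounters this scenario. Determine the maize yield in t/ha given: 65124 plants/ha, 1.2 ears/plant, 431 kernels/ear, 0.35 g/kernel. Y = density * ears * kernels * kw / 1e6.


Y = density * ears * kernels * kw
  = 65124 * 1.2 * 431 * 0.35 g/ha
  = 11788746.48 g/ha
  = 11788.75 kg/ha = 11.79 t/ha


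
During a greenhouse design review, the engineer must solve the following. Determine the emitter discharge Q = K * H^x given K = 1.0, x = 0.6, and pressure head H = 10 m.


Q = K * H^x
  = 1.0 * 10^0.6
  = 1.0 * 3.9811
  = 3.98 L/h


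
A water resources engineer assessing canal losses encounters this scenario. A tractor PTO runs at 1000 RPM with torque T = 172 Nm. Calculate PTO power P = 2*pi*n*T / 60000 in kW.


P = 2*pi*n*T / 60000
  = 2*pi * 1000 * 172 / 60000
  = 1080707.87 / 60000
  = 18.01 kW


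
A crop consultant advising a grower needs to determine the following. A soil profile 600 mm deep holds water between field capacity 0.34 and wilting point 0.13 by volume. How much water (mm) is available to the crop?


AW = (FC - WP) * D
   = (0.34 - 0.13) * 600
   = 0.21 * 600
   = 126 mm


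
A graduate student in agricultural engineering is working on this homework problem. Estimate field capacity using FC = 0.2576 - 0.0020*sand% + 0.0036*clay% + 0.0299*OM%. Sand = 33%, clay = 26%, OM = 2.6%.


FC = 0.2576 - 0.0020*33 + 0.0036*26 + 0.0299*2.6
   = 0.2576 - 0.0660 + 0.0936 + 0.0777
   = 0.3629


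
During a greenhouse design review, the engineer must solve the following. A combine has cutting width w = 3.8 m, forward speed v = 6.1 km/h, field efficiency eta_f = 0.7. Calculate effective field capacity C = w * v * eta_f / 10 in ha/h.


C = w * v * eta_f / 10
  = 3.8 * 6.1 * 0.7 / 10
  = 16.23 / 10
  = 1.62 ha/h


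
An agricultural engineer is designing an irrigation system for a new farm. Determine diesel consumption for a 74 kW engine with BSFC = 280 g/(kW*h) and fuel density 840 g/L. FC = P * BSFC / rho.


FC = P * BSFC / rho_fuel
   = 74 * 280 / 840
   = 20720 / 840
   = 24.67 L/h


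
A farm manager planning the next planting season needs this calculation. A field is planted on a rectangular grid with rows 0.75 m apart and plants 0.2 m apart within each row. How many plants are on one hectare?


D = 10000 / (row_sp * plant_sp)
  = 10000 / (0.75 * 0.2)
  = 10000 / 0.1500
  = 66666.67 plants/ha


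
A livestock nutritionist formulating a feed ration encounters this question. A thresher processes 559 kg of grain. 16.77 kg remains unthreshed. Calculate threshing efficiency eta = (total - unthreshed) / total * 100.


eta = (total - unthreshed) / total * 100
    = (559 - 16.77) / 559 * 100
    = 542.23 / 559 * 100
    = 97%


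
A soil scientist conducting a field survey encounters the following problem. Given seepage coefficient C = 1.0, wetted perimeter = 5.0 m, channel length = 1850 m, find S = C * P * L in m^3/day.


S = C * P * L
  = 1.0 * 5.0 * 1850
  = 9250 m^3/day


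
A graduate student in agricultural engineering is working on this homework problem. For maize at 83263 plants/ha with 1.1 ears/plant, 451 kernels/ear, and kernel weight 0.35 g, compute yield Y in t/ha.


Y = density * ears * kernels * kw
  = 83263 * 1.1 * 451 * 0.35 g/ha
  = 14457371.01 g/ha
  = 14457.37 kg/ha = 14.46 t/ha


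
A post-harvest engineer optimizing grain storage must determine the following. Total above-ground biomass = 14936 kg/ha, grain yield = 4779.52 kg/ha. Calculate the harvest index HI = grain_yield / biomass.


HI = grain_yield / biomass
   = 4779.52 / 14936
   = 0.32


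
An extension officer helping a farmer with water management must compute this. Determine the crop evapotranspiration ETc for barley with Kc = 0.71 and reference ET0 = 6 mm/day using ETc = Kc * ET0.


ETc = Kc * ET0
    = 0.71 * 6
    = 4.26 mm/day


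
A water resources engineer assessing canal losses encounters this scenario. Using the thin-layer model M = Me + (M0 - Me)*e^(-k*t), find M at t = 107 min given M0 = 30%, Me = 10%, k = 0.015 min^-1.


M = Me + (M0 - Me) * e^(-k*t)
  = 10 + (30 - 10) * e^(-0.015*107)
  = 10 + 20 * e^(-1.605)
  = 10 + 20 * 0.20089
  = 10 + 4.0178
  = 14.02%


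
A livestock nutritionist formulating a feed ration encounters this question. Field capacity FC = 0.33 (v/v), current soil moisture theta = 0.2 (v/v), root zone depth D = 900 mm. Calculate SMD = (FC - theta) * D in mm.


SMD = (FC - theta) * D
    = (0.33 - 0.2) * 900
    = 0.130 * 900
    = 117 mm


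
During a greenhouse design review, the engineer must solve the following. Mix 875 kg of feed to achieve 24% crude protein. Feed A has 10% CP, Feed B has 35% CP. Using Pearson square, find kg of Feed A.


parts_A = CP_b - target = 35 - 24 = 11
parts_B = target - CP_a = 24 - 10 = 14
total_parts = 11 + 14 = 25
Feed A = 875 * 11 / 25 = 385 kg
Feed B = 875 * 14 / 25 = 490 kg

385 kg


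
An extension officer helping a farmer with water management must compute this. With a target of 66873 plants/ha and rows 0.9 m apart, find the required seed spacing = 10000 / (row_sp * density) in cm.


spacing = 10000 / (row_sp * density)
        = 10000 / (0.9 * 66873)
        = 10000 / 60185.70
        = 0.16615 m = 16.62 cm


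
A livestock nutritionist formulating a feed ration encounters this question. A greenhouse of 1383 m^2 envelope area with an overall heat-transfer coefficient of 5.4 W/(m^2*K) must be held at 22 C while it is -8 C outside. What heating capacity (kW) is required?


dT = 22 - (-8) = 30 K
Q = U * A * dT
  = 5.4 * 1383 * 30
  = 224046 W = 224.05 kW


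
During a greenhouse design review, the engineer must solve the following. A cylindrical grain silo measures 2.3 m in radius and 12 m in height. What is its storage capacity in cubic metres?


V = pi * r^2 * h
  = pi * 2.3^2 * 12
  = pi * 5.29 * 12
  = 199.43 m^3


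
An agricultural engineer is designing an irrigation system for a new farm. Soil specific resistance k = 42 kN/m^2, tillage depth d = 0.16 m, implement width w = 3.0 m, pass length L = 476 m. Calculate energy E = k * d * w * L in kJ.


E = k * d * w * L
  = 42 * 0.16 * 3.0 * 476
  = 9596.16 kJ


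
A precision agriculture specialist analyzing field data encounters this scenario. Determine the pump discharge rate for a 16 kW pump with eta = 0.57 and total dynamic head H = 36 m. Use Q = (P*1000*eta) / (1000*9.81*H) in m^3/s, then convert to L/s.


Q = (P * 1000 * eta) / (rho * g * H)
  = (16 * 1000 * 0.57) / (1000 * 9.81 * 36)
  = 9120 / 353160
  = 0.02582 m^3/s = 25.82 L/s


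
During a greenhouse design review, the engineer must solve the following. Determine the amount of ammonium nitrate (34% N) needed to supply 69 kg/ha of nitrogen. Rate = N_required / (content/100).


Rate = N_required / (N_content / 100)
     = 69 / (34 / 100)
     = 69 / 0.34
     = 202.94 kg/ha


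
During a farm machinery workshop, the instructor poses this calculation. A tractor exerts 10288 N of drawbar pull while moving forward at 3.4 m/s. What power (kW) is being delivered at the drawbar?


P = F * v / 1000
  = 10288 * 3.4 / 1000
  = 34979.20 / 1000
  = 34.98 kW


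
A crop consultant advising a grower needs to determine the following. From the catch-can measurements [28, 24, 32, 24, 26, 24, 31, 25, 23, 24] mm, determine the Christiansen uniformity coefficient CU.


xbar = 261 / 10 = 26.100
sum|xi - xbar| = 25.400
CU = 100 * (1 - 25.400 / (10 * 26.100))
   = 100 * (1 - 0.0973)
   = 90.27%


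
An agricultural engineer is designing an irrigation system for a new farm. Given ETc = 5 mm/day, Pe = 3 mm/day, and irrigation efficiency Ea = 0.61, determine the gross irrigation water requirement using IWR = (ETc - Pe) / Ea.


IWR = (ETc - Pe) / Ea
    = (5 - 3) / 0.61
    = 2 / 0.61
    = 3.28 mm/day


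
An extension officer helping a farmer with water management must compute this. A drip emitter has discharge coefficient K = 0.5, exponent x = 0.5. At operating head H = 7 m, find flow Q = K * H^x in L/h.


Q = K * H^x
  = 0.5 * 7^0.5
  = 0.5 * 2.6458
  = 1.32 L/h


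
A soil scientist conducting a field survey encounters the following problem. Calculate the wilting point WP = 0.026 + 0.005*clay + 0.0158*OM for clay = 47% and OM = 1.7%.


WP = 0.026 + 0.005*47 + 0.0158*1.7
   = 0.026 + 0.2350 + 0.0269
   = 0.2879


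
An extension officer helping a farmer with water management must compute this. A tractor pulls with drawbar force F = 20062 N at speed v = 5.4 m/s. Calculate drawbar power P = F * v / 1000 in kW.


P = F * v / 1000
  = 20062 * 5.4 / 1000
  = 108334.80 / 1000
  = 108.33 kW


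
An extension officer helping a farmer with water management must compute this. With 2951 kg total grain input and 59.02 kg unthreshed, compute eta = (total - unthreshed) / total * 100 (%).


eta = (total - unthreshed) / total * 100
    = (2951 - 59.02) / 2951 * 100
    = 2891.98 / 2951 * 100
    = 98%


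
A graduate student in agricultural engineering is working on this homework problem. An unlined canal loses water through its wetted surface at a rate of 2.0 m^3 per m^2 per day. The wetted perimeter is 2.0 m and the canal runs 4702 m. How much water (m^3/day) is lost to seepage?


S = C * P * L
  = 2.0 * 2.0 * 4702
  = 18808 m^3/day


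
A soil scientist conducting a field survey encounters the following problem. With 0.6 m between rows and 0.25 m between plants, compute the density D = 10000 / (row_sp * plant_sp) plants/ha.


D = 10000 / (row_sp * plant_sp)
  = 10000 / (0.6 * 0.25)
  = 10000 / 0.1500
  = 66666.67 plants/ha


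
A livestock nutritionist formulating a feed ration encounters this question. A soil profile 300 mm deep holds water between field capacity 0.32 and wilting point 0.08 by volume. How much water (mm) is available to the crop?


AW = (FC - WP) * D
   = (0.32 - 0.08) * 300
   = 0.24 * 300
   = 72 mm


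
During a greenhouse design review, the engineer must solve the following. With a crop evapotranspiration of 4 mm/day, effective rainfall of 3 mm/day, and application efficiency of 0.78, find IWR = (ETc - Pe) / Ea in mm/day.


IWR = (ETc - Pe) / Ea
    = (4 - 3) / 0.78
    = 1 / 0.78
    = 1.28 mm/day


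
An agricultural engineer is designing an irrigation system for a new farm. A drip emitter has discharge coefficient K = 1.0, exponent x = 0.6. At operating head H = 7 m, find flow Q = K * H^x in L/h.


Q = K * H^x
  = 1.0 * 7^0.6
  = 1.0 * 3.2141
  = 3.21 L/h


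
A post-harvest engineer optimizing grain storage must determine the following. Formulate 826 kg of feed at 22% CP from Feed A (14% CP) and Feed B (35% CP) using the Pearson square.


parts_A = CP_b - target = 35 - 22 = 13
parts_B = target - CP_a = 22 - 14 = 8
total_parts = 13 + 8 = 21
Feed A = 826 * 13 / 21 = 511.33 kg
Feed B = 826 * 8 / 21 = 314.67 kg

511.33 kg


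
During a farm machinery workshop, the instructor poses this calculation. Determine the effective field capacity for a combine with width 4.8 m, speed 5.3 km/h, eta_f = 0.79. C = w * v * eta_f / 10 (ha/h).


C = w * v * eta_f / 10
  = 4.8 * 5.3 * 0.79 / 10
  = 20.10 / 10
  = 2.01 ha/h


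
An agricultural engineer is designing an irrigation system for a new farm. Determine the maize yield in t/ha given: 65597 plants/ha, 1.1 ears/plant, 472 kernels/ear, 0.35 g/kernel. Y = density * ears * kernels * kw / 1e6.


Y = density * ears * kernels * kw
  = 65597 * 1.1 * 472 * 0.35 g/ha
  = 11920286.84 g/ha
  = 11920.29 kg/ha = 11.92 t/ha


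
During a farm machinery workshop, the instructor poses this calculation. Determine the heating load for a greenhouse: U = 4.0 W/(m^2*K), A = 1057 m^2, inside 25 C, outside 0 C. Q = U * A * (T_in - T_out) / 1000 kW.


dT = 25 - (0) = 25 K
Q = U * A * dT
  = 4.0 * 1057 * 25
  = 105700 W = 105.70 kW


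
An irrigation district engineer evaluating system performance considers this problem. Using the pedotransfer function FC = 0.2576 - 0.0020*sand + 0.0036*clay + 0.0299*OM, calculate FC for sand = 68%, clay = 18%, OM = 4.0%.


FC = 0.2576 - 0.0020*68 + 0.0036*18 + 0.0299*4.0
   = 0.2576 - 0.1360 + 0.0648 + 0.1196
   = 0.3060


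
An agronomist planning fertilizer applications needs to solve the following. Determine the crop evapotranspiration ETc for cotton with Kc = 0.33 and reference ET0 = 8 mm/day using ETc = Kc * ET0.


ETc = Kc * ET0
    = 0.33 * 8
    = 2.64 mm/day


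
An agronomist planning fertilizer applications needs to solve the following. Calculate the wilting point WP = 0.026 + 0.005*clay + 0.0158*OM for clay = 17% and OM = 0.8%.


WP = 0.026 + 0.005*17 + 0.0158*0.8
   = 0.026 + 0.0850 + 0.0126
   = 0.1236


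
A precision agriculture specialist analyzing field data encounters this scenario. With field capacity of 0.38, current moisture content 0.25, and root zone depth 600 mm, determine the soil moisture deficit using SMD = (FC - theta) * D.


SMD = (FC - theta) * D
    = (0.38 - 0.25) * 600
    = 0.130 * 600
    = 78 mm


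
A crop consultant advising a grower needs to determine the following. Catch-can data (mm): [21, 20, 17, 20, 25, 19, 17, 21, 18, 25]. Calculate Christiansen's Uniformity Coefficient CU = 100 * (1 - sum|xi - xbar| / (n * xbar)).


xbar = 203 / 10 = 20.300
sum|xi - xbar| = 21.600
CU = 100 * (1 - 21.600 / (10 * 20.300))
   = 100 * (1 - 0.1064)
   = 89.36%


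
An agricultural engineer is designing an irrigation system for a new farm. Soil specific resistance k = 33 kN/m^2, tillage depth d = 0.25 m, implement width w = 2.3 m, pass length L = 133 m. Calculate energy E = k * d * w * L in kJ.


E = k * d * w * L
  = 33 * 0.25 * 2.3 * 133
  = 2523.68 kJ
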